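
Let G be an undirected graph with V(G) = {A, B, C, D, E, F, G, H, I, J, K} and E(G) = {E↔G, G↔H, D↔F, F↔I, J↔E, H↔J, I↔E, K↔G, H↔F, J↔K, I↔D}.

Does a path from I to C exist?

No

Explore from I.
Distance 1: reach D, E, F.
Distance 2: reach G, H, J.
Distance 3: reach K.
The search is exhausted without reaching C; it lies in a different component.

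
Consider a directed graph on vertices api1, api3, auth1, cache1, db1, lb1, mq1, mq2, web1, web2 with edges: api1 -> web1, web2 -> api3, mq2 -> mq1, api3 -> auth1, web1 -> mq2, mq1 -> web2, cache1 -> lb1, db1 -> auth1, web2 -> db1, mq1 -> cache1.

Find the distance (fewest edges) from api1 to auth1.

Distance 0: api1.
Distance 1: web1.
Distance 2: mq2.
Distance 3: mq1.
Distance 4: cache1, web2.
Distance 5: api3, db1, lb1.
Distance 6: auth1 — contains auth1.

6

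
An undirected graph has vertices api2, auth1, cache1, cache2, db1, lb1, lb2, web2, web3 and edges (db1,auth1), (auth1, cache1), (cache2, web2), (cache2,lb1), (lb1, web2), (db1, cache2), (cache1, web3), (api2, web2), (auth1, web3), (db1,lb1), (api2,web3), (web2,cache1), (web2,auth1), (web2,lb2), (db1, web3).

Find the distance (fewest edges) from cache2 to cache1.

2

Distance 0: cache2.
Distance 1: db1, lb1, web2.
Distance 2: api2, auth1, cache1, lb2, web3 — contains cache1.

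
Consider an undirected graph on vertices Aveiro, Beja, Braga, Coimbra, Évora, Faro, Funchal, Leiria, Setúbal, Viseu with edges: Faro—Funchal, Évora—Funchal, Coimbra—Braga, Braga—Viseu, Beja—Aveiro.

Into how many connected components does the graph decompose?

From Aveiro: component {Aveiro, Beja}.
From Braga: component {Braga, Coimbra, Viseu}.
From Évora: component {Évora, Faro, Funchal}.
From Leiria: component {Leiria}.
From Setúbal: component {Setúbal}.
That's 5 components.

5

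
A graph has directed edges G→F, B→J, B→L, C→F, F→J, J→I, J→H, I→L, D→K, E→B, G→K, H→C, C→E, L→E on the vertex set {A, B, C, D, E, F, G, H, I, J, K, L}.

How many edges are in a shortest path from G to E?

Distance 0: G.
Distance 1: F, K.
Distance 2: J.
Distance 3: H, I.
Distance 4: C, L.
Distance 5: E — contains E.

5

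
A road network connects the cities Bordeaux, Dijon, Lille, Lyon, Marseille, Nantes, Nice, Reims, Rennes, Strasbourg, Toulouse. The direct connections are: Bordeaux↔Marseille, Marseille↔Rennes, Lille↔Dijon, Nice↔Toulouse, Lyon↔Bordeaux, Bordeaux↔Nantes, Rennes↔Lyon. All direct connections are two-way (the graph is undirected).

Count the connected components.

5

From Bordeaux: component {Bordeaux, Lyon, Marseille, Nantes, Rennes}.
From Dijon: component {Dijon, Lille}.
From Nice: component {Nice, Toulouse}.
From Reims: component {Reims}.
From Strasbourg: component {Strasbourg}.
That's 5 components.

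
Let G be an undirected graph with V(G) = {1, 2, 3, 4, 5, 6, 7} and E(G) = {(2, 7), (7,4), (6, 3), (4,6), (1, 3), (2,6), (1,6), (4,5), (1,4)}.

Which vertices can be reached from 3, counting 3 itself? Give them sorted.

1, 2, 3, 4, 5, 6, 7

Start at 3.
Its neighbours: 1, 6.
Then their neighbours: 2, 4.
Then next layer: 5, 7.
Every vertex is now reached.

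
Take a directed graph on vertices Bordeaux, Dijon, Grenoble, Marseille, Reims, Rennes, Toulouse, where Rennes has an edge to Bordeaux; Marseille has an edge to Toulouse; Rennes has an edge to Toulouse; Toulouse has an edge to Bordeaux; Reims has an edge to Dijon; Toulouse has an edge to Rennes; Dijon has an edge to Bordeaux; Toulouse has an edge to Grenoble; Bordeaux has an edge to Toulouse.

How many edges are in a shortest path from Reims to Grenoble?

Distance 0: Reims.
Distance 1: Dijon.
Distance 2: Bordeaux.
Distance 3: Toulouse.
Distance 4: Grenoble, Rennes — contains Grenoble.

4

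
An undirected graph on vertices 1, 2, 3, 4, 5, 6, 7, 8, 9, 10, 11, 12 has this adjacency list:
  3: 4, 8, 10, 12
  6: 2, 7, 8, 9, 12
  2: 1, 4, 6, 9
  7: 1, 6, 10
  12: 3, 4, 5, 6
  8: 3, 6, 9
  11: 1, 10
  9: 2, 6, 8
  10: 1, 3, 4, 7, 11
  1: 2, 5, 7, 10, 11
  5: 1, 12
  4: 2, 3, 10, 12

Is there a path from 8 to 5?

Explore from 8.
Distance 1: reach 3, 6, 9.
Distance 2: reach 2, 4, 7, 10, 12.
Distance 3: reach 1, 5, 11.
Found 5.

Yes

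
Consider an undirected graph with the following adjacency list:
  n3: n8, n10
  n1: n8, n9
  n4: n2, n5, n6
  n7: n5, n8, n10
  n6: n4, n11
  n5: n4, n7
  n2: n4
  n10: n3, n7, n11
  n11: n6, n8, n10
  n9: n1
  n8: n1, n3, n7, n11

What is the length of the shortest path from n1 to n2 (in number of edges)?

Distance 0: n1.
Distance 1: n8, n9.
Distance 2: n3, n7, n11.
Distance 3: n5, n6, n10.
Distance 4: n4.
Distance 5: n2 — contains n2.

5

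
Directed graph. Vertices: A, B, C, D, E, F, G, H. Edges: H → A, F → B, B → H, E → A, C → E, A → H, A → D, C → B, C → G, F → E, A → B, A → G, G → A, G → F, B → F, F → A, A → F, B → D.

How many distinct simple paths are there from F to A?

3

F→A
F→B→H→A
F→E→A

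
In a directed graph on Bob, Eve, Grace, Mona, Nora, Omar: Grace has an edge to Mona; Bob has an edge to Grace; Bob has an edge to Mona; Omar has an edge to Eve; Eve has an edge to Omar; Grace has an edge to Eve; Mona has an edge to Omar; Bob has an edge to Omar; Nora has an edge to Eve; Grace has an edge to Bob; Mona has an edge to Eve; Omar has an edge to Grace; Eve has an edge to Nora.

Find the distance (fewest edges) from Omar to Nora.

2

Distance 0: Omar.
Distance 1: Eve, Grace.
Distance 2: Bob, Mona, Nora — contains Nora.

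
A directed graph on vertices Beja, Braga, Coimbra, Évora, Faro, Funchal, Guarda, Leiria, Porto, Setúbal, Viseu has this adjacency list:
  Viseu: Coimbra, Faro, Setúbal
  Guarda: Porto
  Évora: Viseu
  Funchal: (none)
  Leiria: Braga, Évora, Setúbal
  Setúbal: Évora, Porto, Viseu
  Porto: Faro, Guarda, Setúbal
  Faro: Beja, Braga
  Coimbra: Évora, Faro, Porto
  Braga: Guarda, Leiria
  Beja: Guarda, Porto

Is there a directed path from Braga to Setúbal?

Explore from Braga.
Distance 1: reach Guarda, Leiria.
Distance 2: reach Évora, Porto, Setúbal.
Found Setúbal.

Yes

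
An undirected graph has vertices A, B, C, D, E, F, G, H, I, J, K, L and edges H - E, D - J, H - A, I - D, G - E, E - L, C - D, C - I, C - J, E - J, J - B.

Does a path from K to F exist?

K has no edges, so nothing is reachable from it.

No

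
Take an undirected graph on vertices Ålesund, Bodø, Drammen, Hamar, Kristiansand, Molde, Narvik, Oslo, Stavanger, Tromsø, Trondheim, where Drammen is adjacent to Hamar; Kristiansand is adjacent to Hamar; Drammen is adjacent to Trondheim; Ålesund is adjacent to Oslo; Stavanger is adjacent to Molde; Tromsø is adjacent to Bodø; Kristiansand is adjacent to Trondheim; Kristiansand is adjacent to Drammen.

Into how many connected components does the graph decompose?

From Ålesund: component {Ålesund, Oslo}.
From Bodø: component {Bodø, Tromsø}.
From Drammen: component {Drammen, Hamar, Kristiansand, Trondheim}.
From Molde: component {Molde, Stavanger}.
From Narvik: component {Narvik}.
That's 5 components.

5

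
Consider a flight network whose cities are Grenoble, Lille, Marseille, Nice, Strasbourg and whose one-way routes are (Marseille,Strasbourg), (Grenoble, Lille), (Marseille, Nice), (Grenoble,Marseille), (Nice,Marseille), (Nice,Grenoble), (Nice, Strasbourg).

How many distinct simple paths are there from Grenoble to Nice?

Grenoble→Marseille→Nice

1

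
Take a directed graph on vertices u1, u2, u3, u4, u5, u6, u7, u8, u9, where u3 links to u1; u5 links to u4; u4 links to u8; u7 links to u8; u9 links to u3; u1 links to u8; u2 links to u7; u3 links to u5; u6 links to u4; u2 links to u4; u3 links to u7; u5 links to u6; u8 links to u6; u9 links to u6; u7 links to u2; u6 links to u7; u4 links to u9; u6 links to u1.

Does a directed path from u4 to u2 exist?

Yes

Explore from u4.
Distance 1: reach u8, u9.
Distance 2: reach u3, u6.
Distance 3: reach u1, u5, u7.
Distance 4: reach u2.
Found u2.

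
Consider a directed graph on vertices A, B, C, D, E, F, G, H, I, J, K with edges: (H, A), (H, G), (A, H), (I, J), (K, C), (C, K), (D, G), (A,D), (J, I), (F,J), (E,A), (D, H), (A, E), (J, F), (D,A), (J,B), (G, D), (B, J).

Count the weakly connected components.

From A: component {A, D, E, G, H}.
From B: component {B, F, I, J}.
From C: component {C, K}.
That's 3 components.

3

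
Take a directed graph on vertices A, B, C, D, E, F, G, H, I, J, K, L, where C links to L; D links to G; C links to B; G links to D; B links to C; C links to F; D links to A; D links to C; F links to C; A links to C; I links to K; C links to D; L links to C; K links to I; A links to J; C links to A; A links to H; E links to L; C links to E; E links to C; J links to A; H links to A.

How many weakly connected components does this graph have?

2

From A: component {A, B, C, D, E, F, G, H, J, L}.
From I: component {I, K}.
That's 2 components.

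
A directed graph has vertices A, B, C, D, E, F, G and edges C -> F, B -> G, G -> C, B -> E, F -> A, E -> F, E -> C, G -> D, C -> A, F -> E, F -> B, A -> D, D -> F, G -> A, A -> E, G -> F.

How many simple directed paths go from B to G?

B→G

1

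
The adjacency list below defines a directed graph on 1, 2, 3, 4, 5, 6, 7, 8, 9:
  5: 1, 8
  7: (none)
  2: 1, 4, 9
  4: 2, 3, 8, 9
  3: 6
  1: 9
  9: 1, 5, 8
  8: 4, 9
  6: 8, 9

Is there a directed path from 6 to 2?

Explore from 6.
Distance 1: reach 8, 9.
Distance 2: reach 1, 4, 5.
Distance 3: reach 2, 3.
Found 2.

Yes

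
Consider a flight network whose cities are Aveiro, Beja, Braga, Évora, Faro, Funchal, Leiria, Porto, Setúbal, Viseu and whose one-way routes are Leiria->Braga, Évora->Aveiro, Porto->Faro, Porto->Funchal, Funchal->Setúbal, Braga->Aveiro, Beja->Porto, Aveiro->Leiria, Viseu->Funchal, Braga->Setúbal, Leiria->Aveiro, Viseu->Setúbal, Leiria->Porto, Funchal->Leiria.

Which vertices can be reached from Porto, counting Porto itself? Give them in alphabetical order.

Aveiro, Braga, Faro, Funchal, Leiria, Porto, Setúbal

Start at Porto.
Its neighbours: Faro, Funchal.
Then their neighbours: Leiria, Setúbal.
Then next layer: Aveiro, Braga.
Nothing further is reachable.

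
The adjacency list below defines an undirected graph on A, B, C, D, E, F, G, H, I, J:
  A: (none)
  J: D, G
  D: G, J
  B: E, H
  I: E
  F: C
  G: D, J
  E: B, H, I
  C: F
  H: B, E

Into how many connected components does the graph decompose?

4

From A: component {A}.
From B: component {B, E, H, I}.
From C: component {C, F}.
From D: component {D, G, J}.
That's 4 components.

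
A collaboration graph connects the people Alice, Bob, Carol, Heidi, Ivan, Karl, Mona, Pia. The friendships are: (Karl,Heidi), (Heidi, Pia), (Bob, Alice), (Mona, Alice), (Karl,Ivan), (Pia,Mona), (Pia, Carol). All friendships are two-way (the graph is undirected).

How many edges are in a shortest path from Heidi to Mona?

2

Distance 0: Heidi.
Distance 1: Karl, Pia.
Distance 2: Carol, Ivan, Mona — contains Mona.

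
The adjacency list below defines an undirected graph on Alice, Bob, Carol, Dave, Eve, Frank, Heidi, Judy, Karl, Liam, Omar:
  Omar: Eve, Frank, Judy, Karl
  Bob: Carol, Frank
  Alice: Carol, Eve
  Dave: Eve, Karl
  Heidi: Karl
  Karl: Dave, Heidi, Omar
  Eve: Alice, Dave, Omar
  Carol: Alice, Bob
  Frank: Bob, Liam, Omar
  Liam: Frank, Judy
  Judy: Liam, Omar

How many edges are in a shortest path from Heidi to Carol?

5

Distance 0: Heidi.
Distance 1: Karl.
Distance 2: Dave, Omar.
Distance 3: Eve, Frank, Judy.
Distance 4: Alice, Bob, Liam.
Distance 5: Carol — contains Carol.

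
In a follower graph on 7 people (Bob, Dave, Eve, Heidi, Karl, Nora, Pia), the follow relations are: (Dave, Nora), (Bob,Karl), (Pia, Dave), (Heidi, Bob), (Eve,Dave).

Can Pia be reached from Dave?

No

Explore from Dave.
Distance 1: reach Nora.
The search from Dave is exhausted; no directed path reaches Pia.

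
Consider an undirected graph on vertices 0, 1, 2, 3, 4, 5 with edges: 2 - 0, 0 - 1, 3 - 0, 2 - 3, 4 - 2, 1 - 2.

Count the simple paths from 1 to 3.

1–0–2–3
1–0–3
1–2–0–3
1–2–3

4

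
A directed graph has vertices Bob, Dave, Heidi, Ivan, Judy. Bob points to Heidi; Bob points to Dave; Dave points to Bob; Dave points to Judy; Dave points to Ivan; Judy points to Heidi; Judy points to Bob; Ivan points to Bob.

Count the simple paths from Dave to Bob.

Dave→Bob
Dave→Ivan→Bob
Dave→Judy→Bob

3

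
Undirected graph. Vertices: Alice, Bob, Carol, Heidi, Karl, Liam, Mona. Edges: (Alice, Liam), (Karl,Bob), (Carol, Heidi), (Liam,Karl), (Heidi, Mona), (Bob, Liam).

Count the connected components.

2

From Alice: component {Alice, Bob, Karl, Liam}.
From Carol: component {Carol, Heidi, Mona}.
That's 2 components.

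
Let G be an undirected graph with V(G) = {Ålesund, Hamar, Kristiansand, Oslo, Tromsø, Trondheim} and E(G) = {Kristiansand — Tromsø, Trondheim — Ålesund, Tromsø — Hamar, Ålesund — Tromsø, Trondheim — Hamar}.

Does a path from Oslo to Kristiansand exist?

Oslo has no edges, so nothing is reachable from it.

No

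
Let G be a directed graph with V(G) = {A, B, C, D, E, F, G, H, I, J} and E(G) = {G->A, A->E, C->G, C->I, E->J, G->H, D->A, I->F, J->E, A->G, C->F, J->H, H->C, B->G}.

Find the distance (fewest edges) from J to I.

3

Distance 0: J.
Distance 1: E, H.
Distance 2: C.
Distance 3: F, G, I — contains I.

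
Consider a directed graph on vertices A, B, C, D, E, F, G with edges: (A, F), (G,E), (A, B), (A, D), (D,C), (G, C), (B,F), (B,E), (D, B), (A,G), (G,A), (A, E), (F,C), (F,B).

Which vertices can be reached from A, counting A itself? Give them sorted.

Start at A.
Its neighbours: B, D, E, F, G.
Then their neighbours: C.
Every vertex is now reached.

A, B, C, D, E, F, G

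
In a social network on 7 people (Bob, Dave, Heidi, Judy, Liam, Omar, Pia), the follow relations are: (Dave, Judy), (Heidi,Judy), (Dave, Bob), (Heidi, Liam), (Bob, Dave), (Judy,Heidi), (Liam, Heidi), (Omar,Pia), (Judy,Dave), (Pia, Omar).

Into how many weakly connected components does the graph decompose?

From Bob: component {Bob, Dave, Heidi, Judy, Liam}.
From Omar: component {Omar, Pia}.
That's 2 components.

2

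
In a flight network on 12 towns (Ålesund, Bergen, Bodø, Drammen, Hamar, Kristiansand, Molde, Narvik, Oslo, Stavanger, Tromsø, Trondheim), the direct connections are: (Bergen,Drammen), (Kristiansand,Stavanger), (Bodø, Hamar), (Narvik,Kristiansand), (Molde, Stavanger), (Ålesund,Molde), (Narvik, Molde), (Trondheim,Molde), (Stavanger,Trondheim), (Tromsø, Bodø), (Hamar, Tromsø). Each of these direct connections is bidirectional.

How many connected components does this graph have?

From Ålesund: component {Ålesund, Kristiansand, Molde, Narvik, Stavanger, Trondheim}.
From Bergen: component {Bergen, Drammen}.
From Bodø: component {Bodø, Hamar, Tromsø}.
From Oslo: component {Oslo}.
That's 4 components.

4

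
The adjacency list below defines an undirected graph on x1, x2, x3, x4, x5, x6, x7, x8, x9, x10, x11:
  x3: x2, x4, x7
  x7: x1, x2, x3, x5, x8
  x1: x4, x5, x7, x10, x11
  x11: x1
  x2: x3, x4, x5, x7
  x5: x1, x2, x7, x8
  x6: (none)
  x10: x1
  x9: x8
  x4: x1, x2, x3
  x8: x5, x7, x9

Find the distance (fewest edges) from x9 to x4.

Distance 0: x9.
Distance 1: x8.
Distance 2: x5, x7.
Distance 3: x1, x2, x3.
Distance 4: x4, x10, x11 — contains x4.

4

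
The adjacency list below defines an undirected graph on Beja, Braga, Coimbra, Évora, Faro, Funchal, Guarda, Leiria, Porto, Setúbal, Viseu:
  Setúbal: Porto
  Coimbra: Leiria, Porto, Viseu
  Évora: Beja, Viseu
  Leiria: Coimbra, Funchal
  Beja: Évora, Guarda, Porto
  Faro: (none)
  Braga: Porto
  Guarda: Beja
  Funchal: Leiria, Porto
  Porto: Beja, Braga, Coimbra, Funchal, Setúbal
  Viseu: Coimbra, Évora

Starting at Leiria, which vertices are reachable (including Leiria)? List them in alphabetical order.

Start at Leiria.
Its neighbours: Coimbra, Funchal.
Then their neighbours: Porto, Viseu.
Then next layer: Beja, Braga, Évora, Setúbal.
Then next layer: Guarda.
Nothing further is reachable.

Beja, Braga, Coimbra, Évora, Funchal, Guarda, Leiria, Porto, Setúbal, Viseu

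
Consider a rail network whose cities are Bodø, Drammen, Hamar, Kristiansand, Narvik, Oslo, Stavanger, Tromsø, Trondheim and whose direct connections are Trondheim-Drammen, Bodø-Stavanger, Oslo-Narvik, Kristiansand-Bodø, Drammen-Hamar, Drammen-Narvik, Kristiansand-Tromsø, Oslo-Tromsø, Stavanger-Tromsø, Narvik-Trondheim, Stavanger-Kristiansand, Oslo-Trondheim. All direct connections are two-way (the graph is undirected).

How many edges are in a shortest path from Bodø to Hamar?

Distance 0: Bodø.
Distance 1: Kristiansand, Stavanger.
Distance 2: Tromsø.
Distance 3: Oslo.
Distance 4: Narvik, Trondheim.
Distance 5: Drammen.
Distance 6: Hamar — contains Hamar.

6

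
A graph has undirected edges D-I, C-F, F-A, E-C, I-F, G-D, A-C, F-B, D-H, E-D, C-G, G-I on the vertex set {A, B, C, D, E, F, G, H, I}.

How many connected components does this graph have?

From A: component {A, B, C, D, E, F, G, H, I}.
That's 1 component.

1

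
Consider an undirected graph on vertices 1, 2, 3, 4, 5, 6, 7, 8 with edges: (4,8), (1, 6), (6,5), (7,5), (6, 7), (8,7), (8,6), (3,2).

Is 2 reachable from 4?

Explore from 4.
Distance 1: reach 8.
Distance 2: reach 6, 7.
Distance 3: reach 1, 5.
The search is exhausted without reaching 2; it lies in a different component.

No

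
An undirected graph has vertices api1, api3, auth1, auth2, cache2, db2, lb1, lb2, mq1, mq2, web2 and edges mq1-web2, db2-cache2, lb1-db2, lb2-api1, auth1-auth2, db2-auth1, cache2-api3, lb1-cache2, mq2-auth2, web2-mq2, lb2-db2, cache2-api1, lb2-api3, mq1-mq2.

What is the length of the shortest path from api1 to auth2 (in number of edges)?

4

Distance 0: api1.
Distance 1: cache2, lb2.
Distance 2: api3, db2, lb1.
Distance 3: auth1.
Distance 4: auth2 — contains auth2.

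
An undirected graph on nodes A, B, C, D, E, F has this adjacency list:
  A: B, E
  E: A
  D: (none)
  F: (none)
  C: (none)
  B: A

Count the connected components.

4

From A: component {A, B, E}.
From C: component {C}.
From D: component {D}.
From F: component {F}.
That's 4 components.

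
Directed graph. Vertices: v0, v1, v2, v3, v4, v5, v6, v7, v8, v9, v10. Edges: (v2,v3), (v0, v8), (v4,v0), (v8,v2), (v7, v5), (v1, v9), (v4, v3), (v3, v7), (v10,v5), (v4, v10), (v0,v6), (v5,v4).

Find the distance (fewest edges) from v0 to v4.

6

Distance 0: v0.
Distance 1: v6, v8.
Distance 2: v2.
Distance 3: v3.
Distance 4: v7.
Distance 5: v5.
Distance 6: v4 — contains v4.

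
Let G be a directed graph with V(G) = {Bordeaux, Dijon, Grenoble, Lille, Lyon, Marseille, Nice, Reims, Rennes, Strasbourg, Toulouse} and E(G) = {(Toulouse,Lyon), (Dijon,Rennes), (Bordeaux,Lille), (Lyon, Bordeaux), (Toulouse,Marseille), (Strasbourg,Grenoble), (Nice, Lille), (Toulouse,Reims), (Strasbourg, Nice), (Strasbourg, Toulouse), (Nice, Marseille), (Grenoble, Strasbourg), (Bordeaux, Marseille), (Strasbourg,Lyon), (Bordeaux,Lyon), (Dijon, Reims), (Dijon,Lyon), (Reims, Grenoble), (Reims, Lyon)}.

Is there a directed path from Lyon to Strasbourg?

Explore from Lyon.
Distance 1: reach Bordeaux.
Distance 2: reach Lille, Marseille.
The search from Lyon is exhausted; no directed path reaches Strasbourg.

No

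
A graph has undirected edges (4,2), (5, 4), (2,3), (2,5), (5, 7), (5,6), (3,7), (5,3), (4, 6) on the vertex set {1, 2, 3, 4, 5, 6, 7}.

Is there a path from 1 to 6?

No

1 has no edges, so nothing is reachable from it.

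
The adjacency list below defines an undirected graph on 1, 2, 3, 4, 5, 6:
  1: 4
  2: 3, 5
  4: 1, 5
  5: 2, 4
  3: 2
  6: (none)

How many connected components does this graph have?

From 1: component {1, 2, 3, 4, 5}.
From 6: component {6}.
That's 2 components.

2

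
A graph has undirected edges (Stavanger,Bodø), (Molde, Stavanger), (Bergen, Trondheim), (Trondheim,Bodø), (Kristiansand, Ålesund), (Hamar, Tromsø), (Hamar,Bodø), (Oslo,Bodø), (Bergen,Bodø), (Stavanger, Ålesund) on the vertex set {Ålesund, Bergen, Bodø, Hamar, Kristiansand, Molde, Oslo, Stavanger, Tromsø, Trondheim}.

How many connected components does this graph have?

From Ålesund: component {Ålesund, Bergen, Bodø, Hamar, Kristiansand, Molde, Oslo, Stavanger, Tromsø, Trondheim}.
That's 1 component.

1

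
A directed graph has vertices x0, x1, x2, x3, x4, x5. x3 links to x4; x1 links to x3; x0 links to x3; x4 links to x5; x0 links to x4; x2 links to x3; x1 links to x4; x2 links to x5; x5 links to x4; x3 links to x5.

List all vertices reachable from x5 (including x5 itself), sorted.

Start at x5.
Its neighbours: x4.
Nothing further is reachable.

x4, x5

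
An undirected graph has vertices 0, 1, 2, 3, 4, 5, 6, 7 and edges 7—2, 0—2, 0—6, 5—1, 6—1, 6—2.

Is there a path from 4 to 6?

4 has no edges, so nothing is reachable from it.

No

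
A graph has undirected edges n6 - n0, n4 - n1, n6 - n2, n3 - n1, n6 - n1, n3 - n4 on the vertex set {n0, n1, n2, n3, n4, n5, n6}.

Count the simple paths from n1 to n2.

1

n1–n6–n2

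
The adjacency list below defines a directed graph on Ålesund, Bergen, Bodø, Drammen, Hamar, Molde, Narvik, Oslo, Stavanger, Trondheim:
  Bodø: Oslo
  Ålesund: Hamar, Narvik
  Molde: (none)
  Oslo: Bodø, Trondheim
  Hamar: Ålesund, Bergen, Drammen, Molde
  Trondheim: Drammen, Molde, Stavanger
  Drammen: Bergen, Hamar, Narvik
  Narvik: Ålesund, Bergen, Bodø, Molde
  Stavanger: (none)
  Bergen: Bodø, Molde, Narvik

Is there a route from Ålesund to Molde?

Yes

Explore from Ålesund.
Distance 1: reach Hamar, Narvik.
Distance 2: reach Bergen, Bodø, Drammen, Molde.
Found Molde.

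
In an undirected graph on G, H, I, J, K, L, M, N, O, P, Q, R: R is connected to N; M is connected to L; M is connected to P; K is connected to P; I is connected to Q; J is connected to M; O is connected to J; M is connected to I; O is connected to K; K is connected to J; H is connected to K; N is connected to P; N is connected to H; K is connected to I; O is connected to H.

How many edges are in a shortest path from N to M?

Distance 0: N.
Distance 1: H, P, R.
Distance 2: K, M, O — contains M.

2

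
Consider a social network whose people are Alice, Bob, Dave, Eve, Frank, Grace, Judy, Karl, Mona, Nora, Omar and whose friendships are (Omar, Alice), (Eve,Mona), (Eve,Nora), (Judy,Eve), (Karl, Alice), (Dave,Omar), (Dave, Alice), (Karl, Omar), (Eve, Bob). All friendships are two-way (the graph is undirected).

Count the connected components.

From Alice: component {Alice, Dave, Karl, Omar}.
From Bob: component {Bob, Eve, Judy, Mona, Nora}.
From Frank: component {Frank}.
From Grace: component {Grace}.
That's 4 components.

4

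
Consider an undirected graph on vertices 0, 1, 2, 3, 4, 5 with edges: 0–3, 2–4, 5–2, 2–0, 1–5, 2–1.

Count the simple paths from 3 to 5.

3–0–2–1–5
3–0–2–5

2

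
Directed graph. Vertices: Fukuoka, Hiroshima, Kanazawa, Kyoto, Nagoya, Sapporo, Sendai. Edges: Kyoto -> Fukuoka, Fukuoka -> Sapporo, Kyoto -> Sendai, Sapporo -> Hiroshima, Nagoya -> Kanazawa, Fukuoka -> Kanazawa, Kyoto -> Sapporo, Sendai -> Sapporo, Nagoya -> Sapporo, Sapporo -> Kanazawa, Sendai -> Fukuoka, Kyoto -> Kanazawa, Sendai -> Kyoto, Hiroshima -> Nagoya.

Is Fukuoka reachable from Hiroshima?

No

Explore from Hiroshima.
Distance 1: reach Nagoya.
Distance 2: reach Kanazawa, Sapporo.
The search from Hiroshima is exhausted; no directed path reaches Fukuoka.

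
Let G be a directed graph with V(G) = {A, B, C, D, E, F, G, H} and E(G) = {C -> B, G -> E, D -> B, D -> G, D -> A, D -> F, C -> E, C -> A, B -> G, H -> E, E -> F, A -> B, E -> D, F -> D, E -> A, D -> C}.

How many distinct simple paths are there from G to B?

9

G→E→A→B
G→E→D→A→B
G→E→D→B
G→E→D→C→A→B
G→E→D→C→B
G→E→F→D→A→B
G→E→F→D→B
G→E→F→D→C→A→B
G→E→F→D→C→B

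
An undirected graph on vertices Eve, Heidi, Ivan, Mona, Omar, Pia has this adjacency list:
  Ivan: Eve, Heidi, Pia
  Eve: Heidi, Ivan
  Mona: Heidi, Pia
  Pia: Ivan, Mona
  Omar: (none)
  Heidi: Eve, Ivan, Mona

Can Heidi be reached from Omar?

Omar has no edges, so nothing is reachable from it.

No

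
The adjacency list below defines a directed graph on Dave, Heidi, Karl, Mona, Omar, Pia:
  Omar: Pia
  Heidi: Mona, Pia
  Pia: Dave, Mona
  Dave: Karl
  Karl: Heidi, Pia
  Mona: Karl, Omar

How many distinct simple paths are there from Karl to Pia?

Karl→Heidi→Mona→Omar→Pia
Karl→Heidi→Pia
Karl→Pia

3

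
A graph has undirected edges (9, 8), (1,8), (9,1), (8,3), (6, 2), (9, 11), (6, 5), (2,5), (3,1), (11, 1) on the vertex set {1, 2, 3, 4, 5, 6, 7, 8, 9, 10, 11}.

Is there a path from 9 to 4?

Explore from 9.
Distance 1: reach 1, 8, 11.
Distance 2: reach 3.
The search is exhausted without reaching 4; it lies in a different component.

No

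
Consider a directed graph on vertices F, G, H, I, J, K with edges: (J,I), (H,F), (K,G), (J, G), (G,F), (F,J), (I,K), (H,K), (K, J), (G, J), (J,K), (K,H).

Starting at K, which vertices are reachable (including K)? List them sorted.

Start at K.
Its neighbours: G, H, J.
Then their neighbours: F, I.
Every vertex is now reached.

F, G, H, I, J, K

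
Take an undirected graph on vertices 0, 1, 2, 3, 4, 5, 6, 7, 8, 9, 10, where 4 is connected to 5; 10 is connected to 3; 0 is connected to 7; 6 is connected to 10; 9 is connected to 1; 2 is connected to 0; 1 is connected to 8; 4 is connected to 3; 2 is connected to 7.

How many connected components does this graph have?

From 0: component {0, 2, 7}.
From 1: component {1, 8, 9}.
From 3: component {3, 4, 5, 6, 10}.
That's 3 components.

3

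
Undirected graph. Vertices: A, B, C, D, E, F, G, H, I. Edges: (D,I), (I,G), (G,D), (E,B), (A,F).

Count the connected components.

From A: component {A, F}.
From B: component {B, E}.
From C: component {C}.
From D: component {D, G, I}.
From H: component {H}.
That's 5 components.

5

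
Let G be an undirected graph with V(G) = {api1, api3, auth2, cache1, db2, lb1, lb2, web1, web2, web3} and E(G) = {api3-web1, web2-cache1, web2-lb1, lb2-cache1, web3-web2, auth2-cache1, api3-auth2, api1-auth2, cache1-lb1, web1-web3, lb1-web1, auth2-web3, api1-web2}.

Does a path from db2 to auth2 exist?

No

db2 has no edges, so nothing is reachable from it.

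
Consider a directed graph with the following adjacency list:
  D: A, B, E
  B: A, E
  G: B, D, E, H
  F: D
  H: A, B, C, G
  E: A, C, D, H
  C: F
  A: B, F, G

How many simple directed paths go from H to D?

H→A→B→E→C→F→D
H→A→B→E→D
H→A→F→D
H→A→G→B→E→C→F→D
H→A→G→B→E→D
H→A→G→D
H→A→G→E→C→F→D
H→A→G→E→D
... and 17 more.

25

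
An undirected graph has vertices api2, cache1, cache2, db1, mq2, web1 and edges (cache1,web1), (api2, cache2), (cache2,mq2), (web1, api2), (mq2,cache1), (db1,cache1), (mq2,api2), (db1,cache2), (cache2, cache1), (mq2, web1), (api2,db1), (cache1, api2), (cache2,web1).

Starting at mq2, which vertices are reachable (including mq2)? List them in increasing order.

api2, cache1, cache2, db1, mq2, web1

Start at mq2.
Its neighbours: api2, cache1, cache2, web1.
Then their neighbours: db1.
Every vertex is now reached.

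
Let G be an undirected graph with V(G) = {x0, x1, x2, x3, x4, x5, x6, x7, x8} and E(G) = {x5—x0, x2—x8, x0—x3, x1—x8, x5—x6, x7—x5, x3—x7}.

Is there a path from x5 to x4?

Explore from x5.
Distance 1: reach x0, x6, x7.
Distance 2: reach x3.
The search is exhausted without reaching x4; it lies in a different component.

No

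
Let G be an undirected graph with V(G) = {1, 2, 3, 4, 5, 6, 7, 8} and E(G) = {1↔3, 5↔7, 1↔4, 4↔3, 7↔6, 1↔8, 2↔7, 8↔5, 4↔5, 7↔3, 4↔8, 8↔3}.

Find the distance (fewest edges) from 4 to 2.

3

Distance 0: 4.
Distance 1: 1, 3, 5, 8.
Distance 2: 7.
Distance 3: 2, 6 — contains 2.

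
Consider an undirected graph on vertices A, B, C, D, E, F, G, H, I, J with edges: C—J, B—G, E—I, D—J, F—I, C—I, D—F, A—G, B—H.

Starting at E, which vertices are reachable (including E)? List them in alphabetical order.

C, D, E, F, I, J

Start at E.
Its neighbours: I.
Then their neighbours: C, F.
Then next layer: D, J.
Nothing further is reachable.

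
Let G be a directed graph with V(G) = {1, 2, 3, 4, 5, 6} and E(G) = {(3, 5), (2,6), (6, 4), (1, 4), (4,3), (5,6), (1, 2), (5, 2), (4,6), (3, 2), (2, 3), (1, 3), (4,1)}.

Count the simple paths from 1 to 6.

9

1→2→3→5→6
1→2→6
1→3→2→6
1→3→5→2→6
1→3→5→6
1→4→3→2→6
1→4→3→5→2→6
1→4→3→5→6
1→4→6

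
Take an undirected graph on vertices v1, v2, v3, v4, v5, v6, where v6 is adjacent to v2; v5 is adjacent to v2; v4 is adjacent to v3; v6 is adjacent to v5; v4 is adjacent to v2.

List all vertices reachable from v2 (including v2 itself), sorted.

Start at v2.
Its neighbours: v4, v5, v6.
Then their neighbours: v3.
Nothing further is reachable.

v2, v3, v4, v5, v6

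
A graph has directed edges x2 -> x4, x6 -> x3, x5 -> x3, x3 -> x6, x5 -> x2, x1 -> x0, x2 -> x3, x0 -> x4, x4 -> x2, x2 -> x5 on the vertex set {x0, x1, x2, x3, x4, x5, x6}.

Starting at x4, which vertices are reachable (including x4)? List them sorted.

Start at x4.
Its neighbours: x2.
Then their neighbours: x3, x5.
Then next layer: x6.
Nothing further is reachable.

x2, x3, x4, x5, x6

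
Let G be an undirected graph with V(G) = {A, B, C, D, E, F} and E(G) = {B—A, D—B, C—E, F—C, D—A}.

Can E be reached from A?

Explore from A.
Distance 1: reach B, D.
The search is exhausted without reaching E; it lies in a different component.

No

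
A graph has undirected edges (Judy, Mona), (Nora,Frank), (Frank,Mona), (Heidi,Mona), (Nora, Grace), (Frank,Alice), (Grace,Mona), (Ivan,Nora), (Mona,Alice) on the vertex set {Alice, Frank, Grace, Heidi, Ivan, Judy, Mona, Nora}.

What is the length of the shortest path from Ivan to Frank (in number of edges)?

Distance 0: Ivan.
Distance 1: Nora.
Distance 2: Frank, Grace — contains Frank.

2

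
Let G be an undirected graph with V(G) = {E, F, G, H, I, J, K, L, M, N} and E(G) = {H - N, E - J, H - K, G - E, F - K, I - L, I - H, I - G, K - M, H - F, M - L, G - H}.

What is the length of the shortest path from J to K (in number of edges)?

4

Distance 0: J.
Distance 1: E.
Distance 2: G.
Distance 3: H, I.
Distance 4: F, K, L, N — contains K.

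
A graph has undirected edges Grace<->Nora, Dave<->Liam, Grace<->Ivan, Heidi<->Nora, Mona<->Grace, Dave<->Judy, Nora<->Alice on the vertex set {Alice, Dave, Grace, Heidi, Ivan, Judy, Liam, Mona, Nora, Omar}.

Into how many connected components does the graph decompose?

3

From Alice: component {Alice, Grace, Heidi, Ivan, Mona, Nora}.
From Dave: component {Dave, Judy, Liam}.
From Omar: component {Omar}.
That's 3 components.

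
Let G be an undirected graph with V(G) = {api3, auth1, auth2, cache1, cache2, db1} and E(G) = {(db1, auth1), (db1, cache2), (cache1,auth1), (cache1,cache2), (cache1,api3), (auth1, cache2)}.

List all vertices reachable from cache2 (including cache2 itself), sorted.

Start at cache2.
Its neighbours: auth1, cache1, db1.
Then their neighbours: api3.
Nothing further is reachable.

api3, auth1, cache1, cache2, db1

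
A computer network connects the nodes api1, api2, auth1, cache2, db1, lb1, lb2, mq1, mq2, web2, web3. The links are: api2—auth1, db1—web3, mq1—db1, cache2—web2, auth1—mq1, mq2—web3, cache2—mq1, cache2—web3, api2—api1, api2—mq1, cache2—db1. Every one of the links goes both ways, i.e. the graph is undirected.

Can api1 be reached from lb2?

No

lb2 has no edges, so nothing is reachable from it.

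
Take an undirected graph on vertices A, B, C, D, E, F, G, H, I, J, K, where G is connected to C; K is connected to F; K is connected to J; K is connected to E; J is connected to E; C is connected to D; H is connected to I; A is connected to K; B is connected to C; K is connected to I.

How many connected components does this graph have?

From A: component {A, E, F, H, I, J, K}.
From B: component {B, C, D, G}.
That's 2 components.

2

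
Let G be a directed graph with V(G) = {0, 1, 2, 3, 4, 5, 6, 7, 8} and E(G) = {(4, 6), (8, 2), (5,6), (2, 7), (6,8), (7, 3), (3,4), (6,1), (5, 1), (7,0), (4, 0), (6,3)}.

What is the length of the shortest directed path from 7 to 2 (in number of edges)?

Distance 0: 7.
Distance 1: 0, 3.
Distance 2: 4.
Distance 3: 6.
Distance 4: 1, 8.
Distance 5: 2 — contains 2.

5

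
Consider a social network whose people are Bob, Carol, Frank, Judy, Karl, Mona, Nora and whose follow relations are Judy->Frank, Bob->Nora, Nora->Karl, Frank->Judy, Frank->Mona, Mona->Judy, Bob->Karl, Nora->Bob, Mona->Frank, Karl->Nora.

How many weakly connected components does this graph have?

3

From Bob: component {Bob, Karl, Nora}.
From Carol: component {Carol}.
From Frank: component {Frank, Judy, Mona}.
That's 3 components.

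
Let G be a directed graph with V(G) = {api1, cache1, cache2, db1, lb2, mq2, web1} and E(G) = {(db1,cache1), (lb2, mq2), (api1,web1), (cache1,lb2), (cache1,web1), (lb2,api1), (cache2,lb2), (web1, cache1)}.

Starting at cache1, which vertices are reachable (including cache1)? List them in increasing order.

Start at cache1.
Its neighbours: lb2, web1.
Then their neighbours: api1, mq2.
Nothing further is reachable.

api1, cache1, lb2, mq2, web1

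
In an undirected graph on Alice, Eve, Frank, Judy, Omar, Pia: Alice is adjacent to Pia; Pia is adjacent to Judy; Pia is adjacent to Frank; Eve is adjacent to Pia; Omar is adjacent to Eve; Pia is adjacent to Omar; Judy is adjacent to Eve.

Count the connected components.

1

From Alice: component {Alice, Eve, Frank, Judy, Omar, Pia}.
That's 1 component.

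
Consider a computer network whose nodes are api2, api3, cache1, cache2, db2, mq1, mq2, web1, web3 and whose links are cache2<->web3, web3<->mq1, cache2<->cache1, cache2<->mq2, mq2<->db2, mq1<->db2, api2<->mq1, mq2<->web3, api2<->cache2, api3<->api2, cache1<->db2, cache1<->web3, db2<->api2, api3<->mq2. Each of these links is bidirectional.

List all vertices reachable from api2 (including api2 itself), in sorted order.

Start at api2.
Its neighbours: api3, cache2, db2, mq1.
Then their neighbours: cache1, mq2, web3.
Nothing further is reachable.

api2, api3, cache1, cache2, db2, mq1, mq2, web3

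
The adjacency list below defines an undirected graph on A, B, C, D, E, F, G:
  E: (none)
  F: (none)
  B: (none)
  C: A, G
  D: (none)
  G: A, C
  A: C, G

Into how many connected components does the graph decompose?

From A: component {A, C, G}.
From B: component {B}.
From D: component {D}.
From E: component {E}.
From F: component {F}.
That's 5 components.

5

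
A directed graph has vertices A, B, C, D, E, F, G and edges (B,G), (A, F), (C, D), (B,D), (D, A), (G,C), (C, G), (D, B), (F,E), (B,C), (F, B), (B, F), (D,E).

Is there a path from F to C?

Yes

Explore from F.
Distance 1: reach B, E.
Distance 2: reach C, D, G.
Found C.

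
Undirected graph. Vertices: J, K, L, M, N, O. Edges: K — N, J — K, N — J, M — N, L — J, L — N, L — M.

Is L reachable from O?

O has no edges, so nothing is reachable from it.

No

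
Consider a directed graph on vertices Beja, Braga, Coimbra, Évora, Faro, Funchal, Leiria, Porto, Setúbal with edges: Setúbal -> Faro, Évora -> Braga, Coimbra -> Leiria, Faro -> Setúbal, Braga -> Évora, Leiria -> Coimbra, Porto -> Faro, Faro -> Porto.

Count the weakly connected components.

From Beja: component {Beja}.
From Braga: component {Braga, Évora}.
From Coimbra: component {Coimbra, Leiria}.
From Faro: component {Faro, Porto, Setúbal}.
From Funchal: component {Funchal}.
That's 5 components.

5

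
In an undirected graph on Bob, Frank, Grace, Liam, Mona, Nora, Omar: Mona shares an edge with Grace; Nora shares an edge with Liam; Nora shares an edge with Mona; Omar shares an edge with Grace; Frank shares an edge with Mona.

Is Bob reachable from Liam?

No

Explore from Liam.
Distance 1: reach Nora.
Distance 2: reach Mona.
Distance 3: reach Frank, Grace.
Distance 4: reach Omar.
The search is exhausted without reaching Bob; it lies in a different component.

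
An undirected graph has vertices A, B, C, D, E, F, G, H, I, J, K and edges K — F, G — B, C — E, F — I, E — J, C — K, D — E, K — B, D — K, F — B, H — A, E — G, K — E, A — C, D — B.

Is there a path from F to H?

Explore from F.
Distance 1: reach B, I, K.
Distance 2: reach C, D, E, G.
Distance 3: reach A, J.
Distance 4: reach H.
Found H.

Yes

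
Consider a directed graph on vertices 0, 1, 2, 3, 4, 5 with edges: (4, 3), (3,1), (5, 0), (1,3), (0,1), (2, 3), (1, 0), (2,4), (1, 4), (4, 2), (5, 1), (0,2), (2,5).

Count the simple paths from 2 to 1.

2→3→1
2→4→3→1
2→5→0→1
2→5→1

4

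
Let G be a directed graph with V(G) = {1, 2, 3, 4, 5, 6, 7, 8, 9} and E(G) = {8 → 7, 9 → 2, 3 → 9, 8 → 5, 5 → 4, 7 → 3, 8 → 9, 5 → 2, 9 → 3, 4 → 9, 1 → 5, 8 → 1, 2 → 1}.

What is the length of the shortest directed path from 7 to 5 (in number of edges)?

5

Distance 0: 7.
Distance 1: 3.
Distance 2: 9.
Distance 3: 2.
Distance 4: 1.
Distance 5: 5 — contains 5.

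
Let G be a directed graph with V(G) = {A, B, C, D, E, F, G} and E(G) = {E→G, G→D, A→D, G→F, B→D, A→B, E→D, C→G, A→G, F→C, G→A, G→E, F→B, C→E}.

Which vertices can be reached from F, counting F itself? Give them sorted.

Start at F.
Its neighbours: B, C.
Then their neighbours: D, E, G.
Then next layer: A.
Every vertex is now reached.

A, B, C, D, E, F, G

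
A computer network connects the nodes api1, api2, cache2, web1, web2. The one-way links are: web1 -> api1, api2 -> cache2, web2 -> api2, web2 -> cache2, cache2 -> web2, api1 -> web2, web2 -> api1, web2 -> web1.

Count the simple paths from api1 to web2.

1

api1→web2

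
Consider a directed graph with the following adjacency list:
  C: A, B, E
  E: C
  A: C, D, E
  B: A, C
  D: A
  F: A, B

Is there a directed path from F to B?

Yes

Explore from F.
Distance 1: reach A, B.
Found B.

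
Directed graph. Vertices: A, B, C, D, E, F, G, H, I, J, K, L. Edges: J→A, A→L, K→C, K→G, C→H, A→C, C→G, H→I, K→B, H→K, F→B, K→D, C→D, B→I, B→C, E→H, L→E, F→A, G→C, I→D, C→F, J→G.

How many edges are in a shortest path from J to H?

3

Distance 0: J.
Distance 1: A, G.
Distance 2: C, L.
Distance 3: D, E, F, H — contains H.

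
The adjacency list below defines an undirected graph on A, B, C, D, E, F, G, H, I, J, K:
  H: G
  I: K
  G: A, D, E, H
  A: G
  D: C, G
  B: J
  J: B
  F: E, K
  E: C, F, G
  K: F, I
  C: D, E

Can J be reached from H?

No

Explore from H.
Distance 1: reach G.
Distance 2: reach A, D, E.
Distance 3: reach C, F.
Distance 4: reach K.
Distance 5: reach I.
The search is exhausted without reaching J; it lies in a different component.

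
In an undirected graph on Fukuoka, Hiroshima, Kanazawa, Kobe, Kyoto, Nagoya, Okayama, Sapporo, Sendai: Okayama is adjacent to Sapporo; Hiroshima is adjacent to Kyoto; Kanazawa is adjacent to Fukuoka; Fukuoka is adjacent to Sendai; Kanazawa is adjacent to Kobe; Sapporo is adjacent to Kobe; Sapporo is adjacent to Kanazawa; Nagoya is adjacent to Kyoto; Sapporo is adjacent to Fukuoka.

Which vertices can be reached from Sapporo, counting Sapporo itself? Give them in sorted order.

Fukuoka, Kanazawa, Kobe, Okayama, Sapporo, Sendai

Start at Sapporo.
Its neighbours: Fukuoka, Kanazawa, Kobe, Okayama.
Then their neighbours: Sendai.
Nothing further is reachable.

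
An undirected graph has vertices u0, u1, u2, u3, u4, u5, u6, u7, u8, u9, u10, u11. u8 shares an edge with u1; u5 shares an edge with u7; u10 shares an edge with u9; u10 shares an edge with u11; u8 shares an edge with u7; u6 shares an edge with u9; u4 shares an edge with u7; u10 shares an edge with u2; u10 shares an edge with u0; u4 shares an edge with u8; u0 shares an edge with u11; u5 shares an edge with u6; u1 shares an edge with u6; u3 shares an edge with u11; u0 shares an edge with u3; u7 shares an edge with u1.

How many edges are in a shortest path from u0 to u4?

6

Distance 0: u0.
Distance 1: u3, u10, u11.
Distance 2: u2, u9.
Distance 3: u6.
Distance 4: u1, u5.
Distance 5: u7, u8.
Distance 6: u4 — contains u4.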